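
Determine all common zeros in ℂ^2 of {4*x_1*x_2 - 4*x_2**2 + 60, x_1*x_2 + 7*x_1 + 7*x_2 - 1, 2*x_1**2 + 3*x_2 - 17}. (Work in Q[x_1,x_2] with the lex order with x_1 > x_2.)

{(-2, 3)}

Compute a lex Gröbner basis by Buchberger's algorithm.
f_1 = 4*x_1*x_2 - 4*x_2**2 + 60, LT = x_1*x_2.
f_2 = x_1*x_2 + 7*x_1 + 7*x_2 - 1, LT = x_1*x_2.
f_3 = 2*x_1**2 + 3*x_2 - 17, LT = x_1**2.

S(f_1,f_2): lcm = x_1*x_2. S = -7*x_1 - x_2**2 - 7*x_2 + 16.
  reduce S modulo (f_1, f_2, f_3):
  remainder -7*x_1 - x_2**2 - 7*x_2 + 16 ≠ 0; add h_4 = -7*x_1 - x_2**2 - 7*x_2 + 16 to the basis.

S(f_1,f_3): lcm = x_1**2*x_2. S = -x_1*x_2**2 + 15*x_1 - 3/2*x_2**2 + 17/2*x_2.
  reduce S modulo (f_1, f_2, f_3, h_4):
  remainder -x_2**3 - 51/14*x_2**2 + 17/2*x_2 + 240/7 ≠ 0; add h_5 = -x_2**3 - 51/14*x_2**2 + 17/2*x_2 + 240/7 to the basis.

S(f_2,f_3): lcm = x_1**2*x_2. S = 7*x_1**2 + 7*x_1*x_2 - x_1 - 3/2*x_2**2 + 17/2*x_2.
  reduce S modulo (f_1, f_2, f_3, h_4, h_5):
  remainder 79/14*x_2**2 - x_2 - 669/14 ≠ 0; add h_6 = 79/14*x_2**2 - x_2 - 669/14 to the basis.

S(f_1,h_4): lcm = x_1*x_2. S = -1/7*x_2**3 - 2*x_2**2 + 16/7*x_2 + 15.
  reduce S modulo (f_1, f_2, f_3, h_4, h_5, h_6):
  remainder 895/1106*x_2 - 2685/1106 ≠ 0; add h_7 = 895/1106*x_2 - 2685/1106 to the basis.

The other S-polynomials (S(f_2,h_4), S(f_3,h_4), S(f_1,h_5), S(f_2,h_5), S(f_3,h_5), S(h_4,h_5), S(f_1,h_6), S(f_2,h_6), S(f_3,h_6), S(h_4,h_6), S(h_5,h_6), S(f_1,h_7), S(f_2,h_7), S(f_3,h_7), S(h_4,h_7), S(h_5,h_7), S(h_6,h_7)) all reduce to 0 modulo the current basis, so we have a Gröbner basis.
Inter-reduce: drop elements whose leading term is divisible by another's, tail-reduce, and make monic.
Reduced Gröbner basis: {x_1 + 2, x_2 - 3}.

From the last basis element, x_2 - 3 = 0, so x_2 takes values in {3}. Each choice, substituted upward through the basis, yields the corresponding point(s) of the solution set.
  x_2 = 3: the earlier basis element becomes x_1 + 2 = 0, giving x_1 = -2 — point (-2, 3).
Zero-dimensionality of the ideal guarantees finitely many solutions over ℂ.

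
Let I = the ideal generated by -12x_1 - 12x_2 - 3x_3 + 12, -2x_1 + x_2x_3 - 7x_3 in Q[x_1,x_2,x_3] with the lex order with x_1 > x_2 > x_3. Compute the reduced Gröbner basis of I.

G = {x_1 + x_2 + 1/4x_3 - 1, x_2x_3 + 2x_2 - 13/2x_3 - 2}

f_1 = -12x_1 - 12x_2 - 3x_3 + 12, LT = x_1.
f_2 = -2x_1 + x_2x_3 - 7x_3, LT = x_1.

S(f_1,f_2): lcm = x_1. S = 1/2x_2x_3 + x_2 - 13/4x_3 - 1.
  reduce S modulo (f_1, f_2):
  remainder 1/2x_2x_3 + x_2 - 13/4x_3 - 1 ≠ 0; add g_3 = 1/2x_2x_3 + x_2 - 13/4x_3 - 1 to the basis.

The other S-polynomials (S(f_1,g_3), S(f_2,g_3)) all reduce to 0 modulo the current basis, so we have a Gröbner basis.
Inter-reduce: drop elements whose leading term is divisible by another's, tail-reduce, and make monic.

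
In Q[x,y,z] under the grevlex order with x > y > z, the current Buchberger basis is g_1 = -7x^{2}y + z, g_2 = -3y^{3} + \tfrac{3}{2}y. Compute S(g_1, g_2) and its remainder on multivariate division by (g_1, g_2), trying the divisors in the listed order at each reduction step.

lcm(LM(g_1), LM(g_2)) = x^{2}y^{3}.
S = (lcm/LT(g_1))·g_1 − (lcm/LT(g_2))·g_2 = \tfrac{1}{2}x^{2}y - \tfrac{1}{7}y^{2}z.
Reduce S modulo (g_1, g_2) in that order:
  leading term x^{2}y: subtract (-\tfrac{1}{14})·g_1 from \tfrac{1}{2}x^{2}y - \tfrac{1}{7}y^{2}z → -\tfrac{1}{7}y^{2}z + \tfrac{1}{14}z
  leading term y^{2}z: no divisor's leading term divides it; move -\tfrac{1}{7}y^{2}z to the remainder.
  leading term z: no divisor's leading term divides it; move \tfrac{1}{14}z to the remainder.
The remainder -\tfrac{1}{7}y^{2}z + \tfrac{1}{14}z is nonzero, so it would be added as the next basis element.

S(g_1, g_2) = \tfrac{1}{2}x^{2}y - \tfrac{1}{7}y^{2}z; remainder on division = -\tfrac{1}{7}y^{2}z + \tfrac{1}{14}z.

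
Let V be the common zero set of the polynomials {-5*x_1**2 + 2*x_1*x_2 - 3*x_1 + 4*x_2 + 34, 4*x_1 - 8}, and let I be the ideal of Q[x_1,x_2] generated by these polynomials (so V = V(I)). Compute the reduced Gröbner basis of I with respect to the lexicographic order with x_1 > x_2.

G = {x_1 - 2, x_2 + 1}

f_1 = -5*x_1**2 + 2*x_1*x_2 - 3*x_1 + 4*x_2 + 34, LT = x_1**2.
f_2 = 4*x_1 - 8, LT = x_1.

S(f_1,f_2): lcm = x_1**2. S = -2/5*x_1*x_2 + 13/5*x_1 - 4/5*x_2 - 34/5.
  leading term x_1*x_2: subtract (-1/10*x_2)·f_2 from -2/5*x_1*x_2 + 13/5*x_1 - 4/5*x_2 - 34/5 → 13/5*x_1 - 8/5*x_2 - 34/5
  leading term x_1: subtract (13/20)·f_2 from 13/5*x_1 - 8/5*x_2 - 34/5 → -8/5*x_2 - 8/5
  leading term x_2: no divisor's leading term divides it; move -8/5*x_2 to the remainder.
  leading term 1: no divisor's leading term divides it; move -8/5 to the remainder.
  remainder -8/5*x_2 - 8/5 ≠ 0; add g_3 = -8/5*x_2 - 8/5 to the basis.

The other S-polynomials (S(f_1,g_3), S(f_2,g_3)) all reduce to 0 modulo the current basis, so we have a Gröbner basis.
Inter-reduce: drop elements whose leading term is divisible by another's, tail-reduce, and make monic.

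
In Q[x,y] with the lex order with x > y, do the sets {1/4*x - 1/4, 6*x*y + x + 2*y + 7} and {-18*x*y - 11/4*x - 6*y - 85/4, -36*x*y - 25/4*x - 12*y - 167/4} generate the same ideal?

For a fixed monomial order, each ideal has a unique reduced Gröbner basis; comparing bases decides equality.
Buchberger on the first generating set:
f_1 = 1/4*x - 1/4, LT = x.
f_2 = 6*x*y + x + 2*y + 7, LT = x*y.

S(f_1,f_2): lcm = x*y. S = -1/6*x - 4/3*y - 7/6.
  leading term x: subtract (-2/3)·f_1 from -1/6*x - 4/3*y - 7/6 → -4/3*y - 4/3
  leading term y: no divisor's leading term divides it; move -4/3*y to the remainder.
  leading term 1: no divisor's leading term divides it; move -4/3 to the remainder.
  remainder -4/3*y - 4/3 ≠ 0; add g_3 = -4/3*y - 4/3 to the basis.

The other S-polynomials (S(f_1,g_3), S(f_2,g_3)) all reduce to 0 modulo the current basis, so we have a Gröbner basis.
Inter-reduce: drop elements whose leading term is divisible by another's, tail-reduce, and make monic.
Reduced Gröbner basis: {x - 1, y + 1}.

Buchberger on the second generating set:
h_1 = -18*x*y - 11/4*x - 6*y - 85/4, LT = x*y.
h_2 = -36*x*y - 25/4*x - 12*y - 167/4, LT = x*y.

S(h_1,h_2): lcm = x*y. S = -1/48*x + 1/48.
  leading term x: no divisor's leading term divides it; move -1/48*x to the remainder.
  leading term 1: no divisor's leading term divides it; move 1/48 to the remainder.
  remainder -1/48*x + 1/48 ≠ 0; add k_3 = -1/48*x + 1/48 to the basis.

S(h_1,k_3): lcm = x*y. S = 11/72*x + 4/3*y + 85/72.
  leading term x: subtract (-22/3)·k_3 from 11/72*x + 4/3*y + 85/72 → 4/3*y + 4/3
  leading term y: no divisor's leading term divides it; move 4/3*y to the remainder.
  leading term 1: no divisor's leading term divides it; move 4/3 to the remainder.
  remainder 4/3*y + 4/3 ≠ 0; add k_4 = 4/3*y + 4/3 to the basis.

The other S-polynomials (S(h_2,k_3), S(h_1,k_4), S(h_2,k_4), S(k_3,k_4)) all reduce to 0 modulo the current basis, so we have a Gröbner basis.
Inter-reduce: drop elements whose leading term is divisible by another's, tail-reduce, and make monic.
Reduced Gröbner basis: {x - 1, y + 1}.

Same reduced basis, so the two generating sets span the same ideal.

Yes, the ideals are equal.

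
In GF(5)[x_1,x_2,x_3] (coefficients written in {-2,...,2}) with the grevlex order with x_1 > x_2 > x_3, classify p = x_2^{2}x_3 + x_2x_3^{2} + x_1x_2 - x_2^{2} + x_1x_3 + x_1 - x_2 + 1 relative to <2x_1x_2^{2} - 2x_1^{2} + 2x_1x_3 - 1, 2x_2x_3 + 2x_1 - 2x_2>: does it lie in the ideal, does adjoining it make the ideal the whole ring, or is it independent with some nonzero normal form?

First compute the reduced Gröbner basis of I by Buchberger's algorithm.
f_1 = 2x_1x_2^{2} - 2x_1^{2} + 2x_1x_3 - 1, LT = x_1x_2^{2}.
f_2 = 2x_2x_3 + 2x_1 - 2x_2, LT = x_2x_3.

S(f_1,f_2): lcm = x_1x_2^{2}x_3. S = -x_1^{2}x_2 + x_1x_2^{2} - x_1^{2}x_3 + x_1x_3^{2} + 2x_3.
  reduce S modulo (f_1, f_2):
  remainder -x_1^{2}x_2 - x_1^{2}x_3 + x_1x_3^{2} + x_1^{2} - x_1x_3 + 2x_3 - 2 ≠ 0; add h_3 = -x_1^{2}x_2 - x_1^{2}x_3 + x_1x_3^{2} + x_1^{2} - x_1x_3 + 2x_3 - 2 to the basis.

S(f_2,h_3): lcm = x_1^{2}x_2x_3. S = -x_1^{2}x_3^{2} + x_1x_3^{3} + x_1^{3} - x_1^{2}x_2 + x_1^{2}x_3 - x_1x_3^{2} + 2x_3^{2} - 2x_3.
  reduce S modulo (f_1, f_2, h_3):
  remainder -x_1^{2}x_3^{2} + x_1x_3^{3} + x_1^{3} + 2x_1^{2}x_3 - 2x_1x_3^{2} - x_1^{2} + x_1x_3 + 2x_3^{2} + x_3 + 2 ≠ 0; add h_4 = -x_1^{2}x_3^{2} + x_1x_3^{3} + x_1^{3} + 2x_1^{2}x_3 - 2x_1x_3^{2} - x_1^{2} + x_1x_3 + 2x_3^{2} + x_3 + 2 to the basis.

The other S-polynomials (S(f_1,h_3), S(f_1,h_4), S(f_2,h_4), S(h_3,h_4)) all reduce to 0 modulo the current basis, so we have a Gröbner basis.
Inter-reduce: drop elements whose leading term is divisible by another's, tail-reduce, and make monic.
Reduced Gröbner basis: {x_1^{2}x_3^{2} - x_1x_3^{3} - x_1^{3} - 2x_1^{2}x_3 + 2x_1x_3^{2} + x_1^{2} - x_1x_3 - 2x_3^{2} - x_3 - 2, x_1^{2}x_2 + x_1^{2}x_3 - x_1x_3^{2} - x_1^{2} + x_1x_3 - 2x_3 + 2, x_1x_2^{2} - x_1^{2} + x_1x_3 + 2, x_2x_3 + x_1 - x_2}.
Label its elements g_1 = x_1^{2}x_3^{2} - x_1x_3^{3} - x_1^{3} - 2x_1^{2}x_3 + 2x_1x_3^{2} + x_1^{2} - x_1x_3 - 2x_3^{2} - x_3 - 2, g_2 = x_1^{2}x_2 + x_1^{2}x_3 - x_1x_3^{2} - x_1^{2} + x_1x_3 - 2x_3 + 2, g_3 = x_1x_2^{2} - x_1^{2} + x_1x_3 + 2, g_4 = x_2x_3 + x_1 - x_2.

Reduce p = x_2^{2}x_3 + x_2x_3^{2} + x_1x_2 - x_2^{2} + x_1x_3 + x_1 - x_2 + 1 modulo G:
  leading term x_2^{2}x_3: subtract (x_2)·g_4 from x_2^{2}x_3 + x_2x_3^{2} + x_1x_2 - x_2^{2} + x_1x_3 + x_1 - x_2 + 1 → x_2x_3^{2} + x_1x_3 + x_1 - x_2 + 1
  leading term x_2x_3^{2}: subtract (x_3)·g_4 from x_2x_3^{2} + x_1x_3 + x_1 - x_2 + 1 → x_2x_3 + x_1 - x_2 + 1
  leading term x_2x_3: subtract (1)·g_4 from x_2x_3 + x_1 - x_2 + 1 → 1
  leading term 1: no divisor's leading term divides it; move 1 to the remainder.
  normal form = 1.
The normal form is nonzero, so p ∉ I. Since p minus its normal form lies in I, I + (p) = I + (r) where r = 1; decide whether this ideal is the whole ring.
Here r = 1 is a nonzero constant, hence a unit: 1 ∈ I + (p), the Gröbner basis of I + (p) is {1}, and the enlarged system has no common solution — adjoining p is inconsistent.

Ideal membership is decidable via reduction modulo a Gröbner basis.

Adjoining x_2^{2}x_3 + x_2x_3^{2} + x_1x_2 - x_2^{2} + x_1x_3 + x_1 - x_2 + 1 makes the ideal the whole ring: the system is inconsistent.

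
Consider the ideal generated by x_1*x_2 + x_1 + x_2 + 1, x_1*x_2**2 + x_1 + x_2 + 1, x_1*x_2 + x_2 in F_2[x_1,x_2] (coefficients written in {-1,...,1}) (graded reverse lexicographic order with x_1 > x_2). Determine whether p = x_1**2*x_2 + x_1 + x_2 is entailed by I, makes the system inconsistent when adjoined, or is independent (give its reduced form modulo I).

Adjoining x_1**2*x_2 + x_1 + x_2 makes the ideal the whole ring: the system is inconsistent.

First compute the reduced Gröbner basis of I by Buchberger's algorithm.
f_1 = x_1*x_2 + x_1 + x_2 + 1, LT = x_1*x_2.
f_2 = x_1*x_2**2 + x_1 + x_2 + 1, LT = x_1*x_2**2.
f_3 = x_1*x_2 + x_2, LT = x_1*x_2.

S(f_1,f_2): lcm = x_1*x_2**2. S = x_1*x_2 + x_2**2 + x_1 + 1.
  leading term x_1*x_2: subtract (1)·f_1 from x_1*x_2 + x_2**2 + x_1 + 1 → x_2**2 + x_2
  leading term x_2**2: no divisor's leading term divides it; move x_2**2 to the remainder.
  leading term x_2: no divisor's leading term divides it; move x_2 to the remainder.
  remainder x_2**2 + x_2 ≠ 0; add h_4 = x_2**2 + x_2 to the basis.

S(f_1,f_3): lcm = x_1*x_2. S = x_1 + 1.
  leading term x_1: no divisor's leading term divides it; move x_1 to the remainder.
  leading term 1: no divisor's leading term divides it; move 1 to the remainder.
  remainder x_1 + 1 ≠ 0; add h_5 = x_1 + 1 to the basis.

The other S-polynomials (S(f_2,f_3), S(f_1,h_4), S(f_2,h_4), S(f_3,h_4), S(f_1,h_5), S(f_2,h_5), S(f_3,h_5), S(h_4,h_5)) all reduce to 0 modulo the current basis, so we have a Gröbner basis.
Inter-reduce: drop elements whose leading term is divisible by another's, tail-reduce, and make monic.
Reduced Gröbner basis: {x_2**2 + x_2, x_1 + 1}.
Label its elements g_1 = x_2**2 + x_2, g_2 = x_1 + 1.

Reduce p = x_1**2*x_2 + x_1 + x_2 modulo G:
  leading term x_1**2*x_2: subtract (x_1*x_2)·g_2 from x_1**2*x_2 + x_1 + x_2 → x_1*x_2 + x_1 + x_2
  leading term x_1*x_2: subtract (x_2)·g_2 from x_1*x_2 + x_1 + x_2 → x_1
  leading term x_1: subtract (1)·g_2 from x_1 → 1
  leading term 1: no divisor's leading term divides it; move 1 to the remainder.
  normal form = 1.
The normal form is nonzero, so p ∉ I. Since p minus its normal form lies in I, I + (p) = I + (r) where r = 1; decide whether this ideal is the whole ring.
Here r = 1 is a nonzero constant, hence a unit: 1 ∈ I + (p), the Gröbner basis of I + (p) is {1}, and the enlarged system has no common solution — adjoining p is inconsistent.

Ideal membership is decidable via reduction modulo a Gröbner basis.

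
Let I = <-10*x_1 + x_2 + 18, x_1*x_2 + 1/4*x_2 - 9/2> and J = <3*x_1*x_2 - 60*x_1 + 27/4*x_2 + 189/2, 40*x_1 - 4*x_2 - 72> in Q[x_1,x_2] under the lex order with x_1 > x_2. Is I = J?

Equality of ideals is decidable: compute both reduced Gröbner bases (unique for the ordering) and check whether they agree.
Buchberger on the first generating set:
f_1 = -10*x_1 + x_2 + 18, LT = x_1.
f_2 = x_1*x_2 + 1/4*x_2 - 9/2, LT = x_1*x_2.

S(f_1,f_2): lcm = x_1*x_2. S = -1/10*x_2**2 - 41/20*x_2 + 9/2.
  reduce S modulo (f_1, f_2):
  remainder -1/10*x_2**2 - 41/20*x_2 + 9/2 ≠ 0; add g_3 = -1/10*x_2**2 - 41/20*x_2 + 9/2 to the basis.

The other S-polynomials (S(f_1,g_3), S(f_2,g_3)) all reduce to 0 modulo the current basis, so we have a Gröbner basis.
Inter-reduce: drop elements whose leading term is divisible by another's, tail-reduce, and make monic.
Reduced Gröbner basis: {x_1 - 1/10*x_2 - 9/5, x_2**2 + 41/2*x_2 - 45}.

Buchberger on the second generating set:
h_1 = 3*x_1*x_2 - 60*x_1 + 27/4*x_2 + 189/2, LT = x_1*x_2.
h_2 = 40*x_1 - 4*x_2 - 72, LT = x_1.

S(h_1,h_2): lcm = x_1*x_2. S = -20*x_1 + 1/10*x_2**2 + 81/20*x_2 + 63/2.
  reduce S modulo (h_1, h_2):
  remainder 1/10*x_2**2 + 41/20*x_2 - 9/2 ≠ 0; add k_3 = 1/10*x_2**2 + 41/20*x_2 - 9/2 to the basis.

The other S-polynomials (S(h_1,k_3), S(h_2,k_3)) all reduce to 0 modulo the current basis, so we have a Gröbner basis.
Inter-reduce: drop elements whose leading term is divisible by another's, tail-reduce, and make monic.
Reduced Gröbner basis: {x_1 - 1/10*x_2 - 9/5, x_2**2 + 41/2*x_2 - 45}.

These coincide, so the ideals are equal.

Yes, the ideals are equal.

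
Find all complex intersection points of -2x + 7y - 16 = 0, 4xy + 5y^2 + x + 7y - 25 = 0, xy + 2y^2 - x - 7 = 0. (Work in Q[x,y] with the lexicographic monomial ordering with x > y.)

Compute a lex Gröbner basis by Buchberger's algorithm.
f_1 = -2x + 7y - 16, LT = x.
f_2 = 4xy + x + 5y^2 + 7y - 25, LT = xy.
f_3 = xy - x + 2y^2 - 7, LT = xy.

S(f_1,f_2): lcm = xy. S = -1/4x - 19/4y^2 + 25/4y + 25/4.
  leading term x: subtract (1/8)·f_1 from -1/4x - 19/4y^2 + 25/4y + 25/4 → -19/4y^2 + 43/8y + 33/4
  leading term y^2: no divisor's leading term divides it; move -19/4y^2 to the remainder.
  leading term y: no divisor's leading term divides it; move 43/8y to the remainder.
  leading term 1: no divisor's leading term divides it; move 33/4 to the remainder.
  remainder -19/4y^2 + 43/8y + 33/4 ≠ 0; add h_4 = -19/4y^2 + 43/8y + 33/4 to the basis.

S(f_1,f_3): lcm = xy. S = x - 11/2y^2 + 8y + 7.
  leading term x: subtract (-1/2)·f_1 from x - 11/2y^2 + 8y + 7 → -11/2y^2 + 23/2y - 1
  leading term y^2: subtract (22/19)·h_4 from -11/2y^2 + 23/2y - 1 → 401/76y - 401/38
  leading term y: no divisor's leading term divides it; move 401/76y to the remainder.
  leading term 1: no divisor's leading term divides it; move -401/38 to the remainder.
  remainder 401/76y - 401/38 ≠ 0; add h_5 = 401/76y - 401/38 to the basis.

S(f_2,f_3): lcm = xy. S = 5/4x - 3/4y^2 + 7/4y + 3/4.
  leading term x: subtract (-5/8)·f_1 from 5/4x - 3/4y^2 + 7/4y + 3/4 → -3/4y^2 + 49/8y - 37/4
  leading term y^2: subtract (3/19)·h_4 from -3/4y^2 + 49/8y - 37/4 → 401/76y - 401/38
  leading term y: subtract (1)·h_5 from 401/76y - 401/38 → 0
  remainder 0.

S(f_1,h_4): leading monomials are coprime, so the S-polynomial reduces to 0 (Buchberger's first criterion).
S(f_2,h_4): lcm = xy^2. S = 105/76xy + 33/19x + 5/4y^3 + 7/4y^2 - 25/4y.
  leading term xy: subtract (-105/152y)·f_1 from 105/76xy + 33/19x + 5/4y^3 + 7/4y^2 - 25/4y → 33/19x + 5/4y^3 + 1001/152y^2 - 1315/76y
  leading term x: subtract (-33/38)·f_1 from 33/19x + 5/4y^3 + 1001/152y^2 - 1315/76y → 5/4y^3 + 1001/152y^2 - 853/76y - 264/19
  leading term y^3: subtract (-5/19y)·h_4 from 5/4y^3 + 1001/152y^2 - 853/76y - 264/19 → 8y^2 - 172/19y - 264/19
  leading term y^2: subtract (-32/19)·h_4 from 8y^2 - 172/19y - 264/19 → 0
  remainder 0.

S(f_3,h_4): lcm = xy^2. S = 5/38xy + 33/19x + 2y^3 - 7y.
  leading term xy: subtract (-5/76y)·f_1 from 5/38xy + 33/19x + 2y^3 - 7y → 33/19x + 2y^3 + 35/76y^2 - 153/19y
  leading term x: subtract (-33/38)·f_1 from 33/19x + 2y^3 + 35/76y^2 - 153/19y → 2y^3 + 35/76y^2 - 75/38y - 264/19
  leading term y^3: subtract (-8/19y)·h_4 from 2y^3 + 35/76y^2 - 75/38y - 264/19 → 207/76y^2 + 3/2y - 264/19
  leading term y^2: subtract (-207/361)·h_4 from 207/76y^2 + 3/2y - 264/19 → 13233/2888y - 13233/1444
  leading term y: subtract (33/38)·h_5 from 13233/2888y - 13233/1444 → 0
  remainder 0.

S(f_1,h_5): leading monomials are coprime, so the S-polynomial reduces to 0 (Buchberger's first criterion).
S(f_2,h_5): lcm = xy. S = 9/4x + 5/4y^2 + 7/4y - 25/4.
  leading term x: subtract (-9/8)·f_1 from 9/4x + 5/4y^2 + 7/4y - 25/4 → 5/4y^2 + 77/8y - 97/4
  leading term y^2: subtract (-5/19)·h_4 from 5/4y^2 + 77/8y - 97/4 → 839/76y - 839/38
  leading term y: subtract (839/401)·h_5 from 839/76y - 839/38 → 0
  remainder 0.

S(f_3,h_5): lcm = xy. S = x + 2y^2 - 7.
  leading term x: subtract (-1/2)·f_1 from x + 2y^2 - 7 → 2y^2 + 7/2y - 15
  leading term y^2: subtract (-8/19)·h_4 from 2y^2 + 7/2y - 15 → 219/38y - 219/19
  leading term y: subtract (438/401)·h_5 from 219/38y - 219/19 → 0
  remainder 0.

S(h_4,h_5): lcm = y^2. S = 33/38y - 33/19.
  leading term y: subtract (66/401)·h_5 from 33/38y - 33/19 → 0
  remainder 0.

Every S-polynomial of the final basis reduces to 0, so we have a Gröbner basis.
Inter-reduce: drop elements whose leading term is divisible by another's, tail-reduce, and make monic.
Reduced Gröbner basis: {x + 1, y - 2}.

A lex Gröbner basis eliminates variables successively. Here y - 2 depends only on y, with roots {2}; lifting each root through the earlier basis elements recovers the full solutions.
  y = 2: the earlier basis element becomes x + 1 = 0, giving x = -1 — point (-1, 2).

{(-1, 2)}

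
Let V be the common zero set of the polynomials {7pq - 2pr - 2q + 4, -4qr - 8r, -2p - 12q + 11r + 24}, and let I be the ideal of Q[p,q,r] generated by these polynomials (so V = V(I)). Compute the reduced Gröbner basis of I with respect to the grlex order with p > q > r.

f_1 = 7pq - 2pr - 2q + 4, LT = pq.
f_2 = -4qr - 8r, LT = qr.
f_3 = -2p - 12q + 11r + 24, LT = p.

S(f_1,f_2): lcm = pqr. S = -2/7pr^2 - 2pr - 2/7qr + 4/7r.
  leading term pr^2: subtract (1/7r^2)·f_3 from -2/7pr^2 - 2pr - 2/7qr + 4/7r → 12/7qr^2 - 11/7r^3 - 2pr - 2/7qr - 24/7r^2 + 4/7r
  leading term qr^2: subtract (-3/7r)·f_2 from 12/7qr^2 - 11/7r^3 - 2pr - 2/7qr - 24/7r^2 + 4/7r → -11/7r^3 - 2pr - 2/7qr - 48/7r^2 + 4/7r
  leading term r^3: no divisor's leading term divides it; move -11/7r^3 to the remainder.
  leading term pr: subtract (r)·f_3 from -2pr - 2/7qr - 48/7r^2 + 4/7r → 82/7qr - 125/7r^2 - 164/7r
  leading term qr: subtract (-41/14)·f_2 from 82/7qr - 125/7r^2 - 164/7r → -125/7r^2 - 328/7r
  leading term r^2: no divisor's leading term divides it; move -125/7r^2 to the remainder.
  leading term r: no divisor's leading term divides it; move -328/7r to the remainder.
  remainder -11/7r^3 - 125/7r^2 - 328/7r ≠ 0; add g_4 = -11/7r^3 - 125/7r^2 - 328/7r to the basis.

S(f_1,f_3): lcm = pq. S = -2/7pr - 6q^2 + 11/2qr + 82/7q + 4/7.
  leading term pr: subtract (1/7r)·f_3 from -2/7pr - 6q^2 + 11/2qr + 82/7q + 4/7 → -6q^2 + 101/14qr - 11/7r^2 + 82/7q - 24/7r + 4/7
  leading term q^2: no divisor's leading term divides it; move -6q^2 to the remainder.
  leading term qr: subtract (-101/56)·f_2 from 101/14qr - 11/7r^2 + 82/7q - 24/7r + 4/7 → -11/7r^2 + 82/7q - 125/7r + 4/7
  leading term r^2: no divisor's leading term divides it; move -11/7r^2 to the remainder.
  leading term q: no divisor's leading term divides it; move 82/7q to the remainder.
  leading term r: no divisor's leading term divides it; move -125/7r to the remainder.
  leading term 1: no divisor's leading term divides it; move 4/7 to the remainder.
  remainder -6q^2 - 11/7r^2 + 82/7q - 125/7r + 4/7 ≠ 0; add g_5 = -6q^2 - 11/7r^2 + 82/7q - 125/7r + 4/7 to the basis.

The other S-polynomials (S(f_2,f_3), S(f_1,g_4), S(f_2,g_4), S(f_3,g_4), S(f_1,g_5), S(f_2,g_5), S(f_3,g_5), S(g_4,g_5)) all reduce to 0 modulo the current basis, so we have a Gröbner basis.
Inter-reduce: drop elements whose leading term is divisible by another's, tail-reduce, and make monic.

G = {r^3 + 125/11r^2 + 328/11r, q^2 + 11/42r^2 - 41/21q + 125/42r - 2/21, qr + 2r, p + 6q - 11/2r - 12}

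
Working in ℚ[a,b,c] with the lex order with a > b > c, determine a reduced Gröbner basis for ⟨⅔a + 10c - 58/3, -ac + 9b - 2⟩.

G = {a + 15c - 29, b + 5/3c² - 29/9c - 2/9}

f_1 = ⅔a + 10c - 58/3, LT = a.
f_2 = -ac + 9b - 2, LT = ac.

S(f_1,f_2): lcm = ac. S = 9b + 15c² - 29c - 2.
  leading term b: no divisor's leading term divides it; move 9b to the remainder.
  leading term c²: no divisor's leading term divides it; move 15c² to the remainder.
  leading term c: no divisor's leading term divides it; move -29c to the remainder.
  leading term 1: no divisor's leading term divides it; move -2 to the remainder.
  remainder 9b + 15c² - 29c - 2 ≠ 0; add g_3 = 9b + 15c² - 29c - 2 to the basis.

S(f_1,g_3): leading monomials are coprime, so the S-polynomial reduces to 0 (Buchberger's first criterion).
S(f_2,g_3): leading monomials are coprime, so the S-polynomial reduces to 0 (Buchberger's first criterion).
Every S-polynomial of the final basis reduces to 0, so we have a Gröbner basis.
Inter-reduce: drop elements whose leading term is divisible by another's, tail-reduce, and make monic.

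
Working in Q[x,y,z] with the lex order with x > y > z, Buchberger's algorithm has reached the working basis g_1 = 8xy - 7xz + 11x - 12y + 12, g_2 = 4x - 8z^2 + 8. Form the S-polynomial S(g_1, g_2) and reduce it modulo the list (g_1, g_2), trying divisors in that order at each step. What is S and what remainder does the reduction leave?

S(g_1, g_2) = -7/8xz + 11/8x + 2yz^2 - 7/2y + 3/2; remainder on division = 2yz^2 - 7/2y - 7/4z^3 + 11/4z^2 + 7/4z - 5/4.

lcm(LM(g_1), LM(g_2)) = xy.
S = (lcm/LT(g_1))·g_1 − (lcm/LT(g_2))·g_2 = -7/8xz + 11/8x + 2yz^2 - 7/2y + 3/2.
Reduce S modulo (g_1, g_2) in that order:
  leading term xz: subtract (-7/32z)·g_2 from -7/8xz + 11/8x + 2yz^2 - 7/2y + 3/2 → 11/8x + 2yz^2 - 7/2y - 7/4z^3 + 7/4z + 3/2
  leading term x: subtract (11/32)·g_2 from 11/8x + 2yz^2 - 7/2y - 7/4z^3 + 7/4z + 3/2 → 2yz^2 - 7/2y - 7/4z^3 + 11/4z^2 + 7/4z - 5/4
  leading term yz^2: no divisor's leading term divides it; move 2yz^2 to the remainder.
  leading term y: no divisor's leading term divides it; move -7/2y to the remainder.
  leading term z^3: no divisor's leading term divides it; move -7/4z^3 to the remainder.
  leading term z^2: no divisor's leading term divides it; move 11/4z^2 to the remainder.
  leading term z: no divisor's leading term divides it; move 7/4z to the remainder.
  leading term 1: no divisor's leading term divides it; move -5/4 to the remainder.
The remainder 2yz^2 - 7/2y - 7/4z^3 + 11/4z^2 + 7/4z - 5/4 is nonzero, so it would be added as the next basis element.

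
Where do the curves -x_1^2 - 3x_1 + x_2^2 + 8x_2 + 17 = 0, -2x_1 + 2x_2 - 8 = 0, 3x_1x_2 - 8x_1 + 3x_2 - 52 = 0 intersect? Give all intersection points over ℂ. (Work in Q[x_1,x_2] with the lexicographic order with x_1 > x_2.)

Compute a lex Gröbner basis by Buchberger's algorithm.
f_1 = -x_1^2 - 3x_1 + x_2^2 + 8x_2 + 17, LT = x_1^2.
f_2 = -2x_1 + 2x_2 - 8, LT = x_1.
f_3 = 3x_1x_2 - 8x_1 + 3x_2 - 52, LT = x_1x_2.

S(f_1,f_2): lcm = x_1^2. S = x_1x_2 - x_1 - x_2^2 - 8x_2 - 17.
  reduce S modulo (f_1, f_2, f_3):
  remainder -13x_2 - 13 ≠ 0; add h_4 = -13x_2 - 13 to the basis.

The other S-polynomials (S(f_1,f_3), S(f_2,f_3), S(f_1,h_4), S(f_2,h_4), S(f_3,h_4)) all reduce to 0 modulo the current basis, so we have a Gröbner basis.
Inter-reduce: drop elements whose leading term is divisible by another's, tail-reduce, and make monic.
Reduced Gröbner basis: {x_1 + 5, x_2 + 1}.

Since the basis is lex-ordered, x_2 + 1 is univariate in x_2. Its roots are {-1}. Back-substituting each root into the other basis elements fixes the other coordinates.
  x_2 = -1: the earlier basis element becomes x_1 + 5 = 0, giving x_1 = -5 — point (-5, -1).

{(-5, -1)}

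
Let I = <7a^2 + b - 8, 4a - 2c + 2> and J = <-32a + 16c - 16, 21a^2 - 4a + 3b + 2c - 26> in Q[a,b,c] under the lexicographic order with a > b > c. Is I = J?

Yes, the ideals are equal.

For a fixed monomial order, each ideal has a unique reduced Gröbner basis; comparing bases decides equality.
Buchberger on the first generating set:
f_1 = 7a^2 + b - 8, LT = a^2.
f_2 = 4a - 2c + 2, LT = a.

S(f_1,f_2): lcm = a^2. S = 1/2ac - 1/2a + 1/7b - 8/7.
  reduce S modulo (f_1, f_2):
  remainder 1/7b + 1/4c^2 - 1/2c - 25/28 ≠ 0; add g_3 = 1/7b + 1/4c^2 - 1/2c - 25/28 to the basis.

The other S-polynomials (S(f_1,g_3), S(f_2,g_3)) all reduce to 0 modulo the current basis, so we have a Gröbner basis.
Inter-reduce: drop elements whose leading term is divisible by another's, tail-reduce, and make monic.
Reduced Gröbner basis: {a - 1/2c + 1/2, b + 7/4c^2 - 7/2c - 25/4}.

Buchberger on the second generating set:
h_1 = -32a + 16c - 16, LT = a.
h_2 = 21a^2 - 4a + 3b + 2c - 26, LT = a^2.

S(h_1,h_2): lcm = a^2. S = -1/2ac + 29/42a - 1/7b - 2/21c + 26/21.
  reduce S modulo (h_1, h_2):
  remainder -1/7b - 1/4c^2 + 1/2c + 25/28 ≠ 0; add k_3 = -1/7b - 1/4c^2 + 1/2c + 25/28 to the basis.

The other S-polynomials (S(h_1,k_3), S(h_2,k_3)) all reduce to 0 modulo the current basis, so we have a Gröbner basis.
Inter-reduce: drop elements whose leading term is divisible by another's, tail-reduce, and make monic.
Reduced Gröbner basis: {a - 1/2c + 1/2, b + 7/4c^2 - 7/2c - 25/4}.

Same reduced basis, so the two generating sets span the same ideal.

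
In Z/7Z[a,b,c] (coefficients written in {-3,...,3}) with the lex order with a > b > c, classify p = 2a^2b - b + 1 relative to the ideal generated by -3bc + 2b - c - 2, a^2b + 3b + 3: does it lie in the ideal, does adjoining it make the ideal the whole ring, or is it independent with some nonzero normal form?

First compute the reduced Gröbner basis of I by Buchberger's algorithm.
f_1 = -3bc + 2b - c - 2, LT = bc.
f_2 = a^2b + 3b + 3, LT = a^2b.

S(f_1,f_2): lcm = a^2bc. S = -3a^2b - 2a^2c + 3a^2 - 3bc - 3c.
  leading term a^2b: subtract (-3)·f_2 from -3a^2b - 2a^2c + 3a^2 - 3bc - 3c → -2a^2c + 3a^2 - 3bc + 2b - 3c + 2
  leading term a^2c: no divisor's leading term divides it; move -2a^2c to the remainder.
  leading term a^2: no divisor's leading term divides it; move 3a^2 to the remainder.
  leading term bc: subtract (1)·f_1 from -3bc + 2b - 3c + 2 → -2c - 3
  leading term c: no divisor's leading term divides it; move -2c to the remainder.
  leading term 1: no divisor's leading term divides it; move -3 to the remainder.
  remainder -2a^2c + 3a^2 - 2c - 3 ≠ 0; add h_3 = -2a^2c + 3a^2 - 2c - 3 to the basis.

The other S-polynomials (S(f_1,h_3), S(f_2,h_3)) all reduce to 0 modulo the current basis, so we have a Gröbner basis.
Inter-reduce: drop elements whose leading term is divisible by another's, tail-reduce, and make monic.
Reduced Gröbner basis: {a^2b + 3b + 3, a^2c + 2a^2 + c - 2, bc - 3b - 2c + 3}.
Label its elements g_1 = a^2b + 3b + 3, g_2 = a^2c + 2a^2 + c - 2, g_3 = bc - 3b - 2c + 3.

Reduce p = 2a^2b - b + 1 modulo G:
  leading term a^2b: subtract (2)·g_1 from 2a^2b - b + 1 → 2
  leading term 1: no divisor's leading term divides it; move 2 to the remainder.
  normal form = 2.
The normal form is nonzero, so p ∉ I. Since p minus its normal form lies in I, I + (p) = I + (r) where r = 2; decide whether this ideal is the whole ring.
Here r = 2 is a nonzero constant, hence a unit: 1 ∈ I + (p), the Gröbner basis of I + (p) is {1}, and the enlarged system has no common solution — adjoining p is inconsistent.

Adjoining 2a^2b - b + 1 makes the ideal the whole ring: the system is inconsistent.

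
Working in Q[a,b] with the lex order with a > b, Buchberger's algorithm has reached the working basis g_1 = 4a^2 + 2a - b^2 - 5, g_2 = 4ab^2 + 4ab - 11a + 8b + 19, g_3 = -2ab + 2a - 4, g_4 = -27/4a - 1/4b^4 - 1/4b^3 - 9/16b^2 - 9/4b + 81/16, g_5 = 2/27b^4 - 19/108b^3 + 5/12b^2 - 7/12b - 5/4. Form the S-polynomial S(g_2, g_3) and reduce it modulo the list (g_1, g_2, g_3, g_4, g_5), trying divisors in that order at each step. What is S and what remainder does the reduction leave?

lcm(LM(g_2), LM(g_3)) = ab^2.
S = (lcm/LT(g_2))·g_2 − (lcm/LT(g_3))·g_3 = 2ab - 11/4a + 19/4.
Reduce S modulo (g_1, g_2, g_3, g_4, g_5) in that order:
  leading term ab: subtract (-1)·g_3 from 2ab - 11/4a + 19/4 → -3/4a + 3/4
  leading term a: subtract (1/9)·g_4 from -3/4a + 3/4 → 1/36b^4 + 1/36b^3 + 1/16b^2 + 1/4b + 3/16
  leading term b^4: subtract (3/8)·g_5 from 1/36b^4 + 1/36b^3 + 1/16b^2 + 1/4b + 3/16 → 3/32b^3 - 3/32b^2 + 15/32b + 21/32
  leading term b^3: no divisor's leading term divides it; move 3/32b^3 to the remainder.
  leading term b^2: no divisor's leading term divides it; move -3/32b^2 to the remainder.
  leading term b: no divisor's leading term divides it; move 15/32b to the remainder.
  leading term 1: no divisor's leading term divides it; move 21/32 to the remainder.
The remainder 3/32b^3 - 3/32b^2 + 15/32b + 21/32 is nonzero, so it would be added as the next basis element.

S(g_2, g_3) = 2ab - 11/4a + 19/4; remainder on division = 3/32b^3 - 3/32b^2 + 15/32b + 21/32.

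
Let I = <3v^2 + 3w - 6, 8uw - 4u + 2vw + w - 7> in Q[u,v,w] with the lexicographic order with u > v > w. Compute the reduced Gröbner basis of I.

f_1 = 3v^2 + 3w - 6, LT = v^2.
f_2 = 8uw - 4u + 2vw + w - 7, LT = uw.

S(f_1,f_2): leading monomials are coprime, so the S-polynomial reduces to 0 (Buchberger's first criterion).
Every S-polynomial of the final basis reduces to 0, so we have a Gröbner basis.

G = {uw - 1/2u + 1/4vw + 1/8w - 7/8, v^2 + w - 2}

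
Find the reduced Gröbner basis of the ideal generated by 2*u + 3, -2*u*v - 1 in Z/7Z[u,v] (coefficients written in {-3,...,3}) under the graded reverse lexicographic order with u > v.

G = {u - 2, v + 2}

Buchberger's algorithm terminates because the ascending chain of leading-term ideals stabilizes.

f_1 = 2*u + 3, LT = u.
f_2 = -2*u*v - 1, LT = u*v.

S(f_1,f_2): lcm = u*v. S = -2*v + 3.
  reduce S modulo (f_1, f_2):
  remainder -2*v + 3 ≠ 0; add g_3 = -2*v + 3 to the basis.

The other S-polynomials (S(f_1,g_3), S(f_2,g_3)) all reduce to 0 modulo the current basis, so we have a Gröbner basis.
Inter-reduce: drop elements whose leading term is divisible by another's, tail-reduce, and make monic.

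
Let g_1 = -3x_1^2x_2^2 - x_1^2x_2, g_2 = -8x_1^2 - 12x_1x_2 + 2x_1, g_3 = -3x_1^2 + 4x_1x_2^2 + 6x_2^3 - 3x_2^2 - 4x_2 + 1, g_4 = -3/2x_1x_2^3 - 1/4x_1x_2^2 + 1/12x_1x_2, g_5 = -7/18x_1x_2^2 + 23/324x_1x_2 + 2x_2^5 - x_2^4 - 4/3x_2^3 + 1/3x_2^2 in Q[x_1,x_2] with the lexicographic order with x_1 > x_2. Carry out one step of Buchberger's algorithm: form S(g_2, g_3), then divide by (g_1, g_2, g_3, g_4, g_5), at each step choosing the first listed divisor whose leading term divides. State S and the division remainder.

lcm(LM(g_2), LM(g_3)) = x_1^2.
S = (lcm/LT(g_2))·g_2 − (lcm/LT(g_3))·g_3 = 4/3x_1x_2^2 + 3/2x_1x_2 - 1/4x_1 + 2x_2^3 - x_2^2 - 4/3x_2 + 1/3.
Reduce S modulo (g_1, g_2, g_3, g_4, g_5) in that order:
  leading term x_1x_2^2: subtract (-24/7)·g_5 from 4/3x_1x_2^2 + 3/2x_1x_2 - 1/4x_1 + 2x_2^3 - x_2^2 - 4/3x_2 + 1/3 → 659/378x_1x_2 - 1/4x_1 + 48/7x_2^5 - 24/7x_2^4 - 18/7x_2^3 + 1/7x_2^2 - 4/3x_2 + 1/3
  leading term x_1x_2: no divisor's leading term divides it; move 659/378x_1x_2 to the remainder.
  leading term x_1: no divisor's leading term divides it; move -1/4x_1 to the remainder.
  leading term x_2^5: no divisor's leading term divides it; move 48/7x_2^5 to the remainder.
  leading term x_2^4: no divisor's leading term divides it; move -24/7x_2^4 to the remainder.
  leading term x_2^3: no divisor's leading term divides it; move -18/7x_2^3 to the remainder.
  leading term x_2^2: no divisor's leading term divides it; move 1/7x_2^2 to the remainder.
  leading term x_2: no divisor's leading term divides it; move -4/3x_2 to the remainder.
  leading term 1: no divisor's leading term divides it; move 1/3 to the remainder.
The remainder 659/378x_1x_2 - 1/4x_1 + 48/7x_2^5 - 24/7x_2^4 - 18/7x_2^3 + 1/7x_2^2 - 4/3x_2 + 1/3 is nonzero, so it would be added as the next basis element.

S(g_2, g_3) = 4/3x_1x_2^2 + 3/2x_1x_2 - 1/4x_1 + 2x_2^3 - x_2^2 - 4/3x_2 + 1/3; remainder on division = 659/378x_1x_2 - 1/4x_1 + 48/7x_2^5 - 24/7x_2^4 - 18/7x_2^3 + 1/7x_2^2 - 4/3x_2 + 1/3.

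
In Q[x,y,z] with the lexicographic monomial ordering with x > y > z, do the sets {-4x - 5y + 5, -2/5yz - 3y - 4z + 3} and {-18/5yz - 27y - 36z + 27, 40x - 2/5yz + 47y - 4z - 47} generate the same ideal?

Yes, the ideals are equal.

Equality of ideals is decidable: compute both reduced Gröbner bases (unique for the ordering) and check whether they agree.
Buchberger on the first generating set:
f_1 = -4x - 5y + 5, LT = x.
f_2 = -2/5yz - 3y - 4z + 3, LT = yz.

The S-polynomials (S(f_1,f_2)) all reduce to 0 modulo the current basis, so we have a Gröbner basis.
Inter-reduce: drop elements whose leading term is divisible by another's, tail-reduce, and make monic.
Reduced Gröbner basis: {x + 5/4y - 5/4, yz + 15/2y + 10z - 15/2}.

Buchberger on the second generating set:
h_1 = -18/5yz - 27y - 36z + 27, LT = yz.
h_2 = 40x - 2/5yz + 47y - 4z - 47, LT = x.

The S-polynomials (S(h_1,h_2)) all reduce to 0 modulo the current basis, so we have a Gröbner basis.
Inter-reduce: drop elements whose leading term is divisible by another's, tail-reduce, and make monic.
Reduced Gröbner basis: {x + 5/4y - 5/4, yz + 15/2y + 10z - 15/2}.

These coincide, so the ideals are equal.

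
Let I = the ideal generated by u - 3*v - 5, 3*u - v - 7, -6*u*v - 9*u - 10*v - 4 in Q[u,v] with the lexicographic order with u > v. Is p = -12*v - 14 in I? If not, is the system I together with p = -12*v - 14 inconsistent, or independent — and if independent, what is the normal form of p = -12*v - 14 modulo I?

First compute the reduced Gröbner basis of I by Buchberger's algorithm.
f_1 = u - 3*v - 5, LT = u.
f_2 = 3*u - v - 7, LT = u.
f_3 = -6*u*v - 9*u - 10*v - 4, LT = u*v.

S(f_1,f_2): lcm = u. S = -8/3*v - 8/3.
  leading term v: no divisor's leading term divides it; move -8/3*v to the remainder.
  leading term 1: no divisor's leading term divides it; move -8/3 to the remainder.
  remainder -8/3*v - 8/3 ≠ 0; add h_4 = -8/3*v - 8/3 to the basis.

The other S-polynomials (S(f_1,f_3), S(f_2,f_3), S(f_1,h_4), S(f_2,h_4), S(f_3,h_4)) all reduce to 0 modulo the current basis, so we have a Gröbner basis.
Inter-reduce: drop elements whose leading term is divisible by another's, tail-reduce, and make monic.
Reduced Gröbner basis: {u - 2, v + 1}.
Label its elements g_1 = u - 2, g_2 = v + 1.

Reduce p = -12*v - 14 modulo G:
  leading term v: subtract (-12)·g_2 from -12*v - 14 → -2
  leading term 1: no divisor's leading term divides it; move -2 to the remainder.
  normal form = -2.
The normal form is nonzero, so p ∉ I. Since p minus its normal form lies in I, I + (p) = I + (r) where r = -2; decide whether this ideal is the whole ring.
Here r = -2 is a nonzero constant, hence a unit: 1 ∈ I + (p), the Gröbner basis of I + (p) is {1}, and the enlarged system has no common solution — adjoining p is inconsistent.

Adjoining -12*v - 14 makes the ideal the whole ring: the system is inconsistent.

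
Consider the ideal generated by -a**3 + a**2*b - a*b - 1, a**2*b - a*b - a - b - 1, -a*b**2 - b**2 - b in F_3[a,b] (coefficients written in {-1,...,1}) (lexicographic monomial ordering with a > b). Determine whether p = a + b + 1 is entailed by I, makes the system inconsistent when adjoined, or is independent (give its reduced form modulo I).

a + b + 1 lies in I (it reduces to 0).

First compute the reduced Gröbner basis of I by Buchberger's algorithm.
f_1 = -a**3 + a**2*b - a*b - 1, LT = a**3.
f_2 = a**2*b - a*b - a - b - 1, LT = a**2*b.
f_3 = -a*b**2 - b**2 - b, LT = a*b**2.

S(f_1,f_2): lcm = a**3*b. S = -a**2*b**2 + a**2*b + a**2 + a*b**2 + a*b + a + b.
  reduce S modulo (f_1, f_2, f_3):
  remainder a**2 + a*b - a - b**2 + b + 1 ≠ 0; add h_4 = a**2 + a*b - a - b**2 + b + 1 to the basis.

S(f_1,f_3): lcm = a**3*b**2. S = -a**2*b**3 - a**2*b**2 - a**2*b + a*b**3 + b**2.
  reduce S modulo (f_1, f_2, f_3, h_4):
  remainder a*b - a - b**3 + b**2 - 1 ≠ 0; add h_5 = a*b - a - b**3 + b**2 - 1 to the basis.

S(f_2,f_3): lcm = a**2*b**2. S = a*b**2 + a*b - b**2 - b.
  reduce S modulo (f_1, f_2, f_3, h_4, h_5):
  remainder a + b**3 + b + 1 ≠ 0; add h_6 = a + b**3 + b + 1 to the basis.

S(f_1,h_4): lcm = a**3. S = a**2*b + a**2 + a*b**2 - a + 1.
  reduce S modulo (f_1, f_2, f_3, h_4, h_5, h_6):
  remainder -b**3 + b ≠ 0; add h_7 = -b**3 + b to the basis.

S(f_2,h_4): lcm = a**2*b. S = -a*b**2 - a + b**3 - b**2 + b - 1.
  reduce S modulo (f_1, f_2, f_3, h_4, h_5, h_6, h_7):
  remainder -b ≠ 0; add h_8 = -b to the basis.

The other S-polynomials (S(f_3,h_4), S(f_1,h_5), S(f_2,h_5), S(f_3,h_5), S(h_4,h_5), S(f_1,h_6), S(f_2,h_6), S(f_3,h_6), S(h_4,h_6), S(h_5,h_6), S(f_1,h_7), S(f_2,h_7), S(f_3,h_7), S(h_4,h_7), S(h_5,h_7), S(h_6,h_7), S(f_1,h_8), S(f_2,h_8), S(f_3,h_8), S(h_4,h_8), S(h_5,h_8), S(h_6,h_8), S(h_7,h_8)) all reduce to 0 modulo the current basis, so we have a Gröbner basis.
Inter-reduce: drop elements whose leading term is divisible by another's, tail-reduce, and make monic.
Reduced Gröbner basis: {a + 1, b}.
Label its elements g_1 = a + 1, g_2 = b.

Reduce p = a + b + 1 modulo G:
  leading term a: subtract (1)·g_1 from a + b + 1 → b
  leading term b: subtract (1)·g_2 from b → 0
  normal form = 0.
Since the normal form is 0, p ∈ I.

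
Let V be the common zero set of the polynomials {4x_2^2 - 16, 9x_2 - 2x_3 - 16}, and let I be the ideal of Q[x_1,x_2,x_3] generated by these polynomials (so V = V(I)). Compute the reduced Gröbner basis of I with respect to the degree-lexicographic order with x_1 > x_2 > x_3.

G = {x_3^2 + 16x_3 - 17, x_2 - 2/9x_3 - 16/9}

f_1 = 4x_2^2 - 16, LT = x_2^2.
f_2 = 9x_2 - 2x_3 - 16, LT = x_2.

S(f_1,f_2): lcm = x_2^2. S = 2/9x_2x_3 + 16/9x_2 - 4.
  reduce S modulo (f_1, f_2):
  remainder 4/81x_3^2 + 64/81x_3 - 68/81 ≠ 0; add g_3 = 4/81x_3^2 + 64/81x_3 - 68/81 to the basis.

The other S-polynomials (S(f_1,g_3), S(f_2,g_3)) all reduce to 0 modulo the current basis, so we have a Gröbner basis.
Inter-reduce: drop elements whose leading term is divisible by another's, tail-reduce, and make monic.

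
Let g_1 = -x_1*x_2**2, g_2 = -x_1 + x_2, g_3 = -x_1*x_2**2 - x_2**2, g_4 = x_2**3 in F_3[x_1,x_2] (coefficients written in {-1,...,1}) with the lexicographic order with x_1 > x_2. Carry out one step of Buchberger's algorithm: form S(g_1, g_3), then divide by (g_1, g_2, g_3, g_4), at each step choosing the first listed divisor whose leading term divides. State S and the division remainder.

lcm(LM(g_1), LM(g_3)) = x_1*x_2**2.
S = (lcm/LT(g_1))·g_1 − (lcm/LT(g_3))·g_3 = -x_2**2.
Reduce S modulo (g_1, g_2, g_3, g_4) in that order:
  leading term x_2**2: no divisor's leading term divides it; move -x_2**2 to the remainder.
The remainder -x_2**2 is nonzero, so it would be added as the next basis element.

S(g_1, g_3) = -x_2**2; remainder on division = -x_2**2.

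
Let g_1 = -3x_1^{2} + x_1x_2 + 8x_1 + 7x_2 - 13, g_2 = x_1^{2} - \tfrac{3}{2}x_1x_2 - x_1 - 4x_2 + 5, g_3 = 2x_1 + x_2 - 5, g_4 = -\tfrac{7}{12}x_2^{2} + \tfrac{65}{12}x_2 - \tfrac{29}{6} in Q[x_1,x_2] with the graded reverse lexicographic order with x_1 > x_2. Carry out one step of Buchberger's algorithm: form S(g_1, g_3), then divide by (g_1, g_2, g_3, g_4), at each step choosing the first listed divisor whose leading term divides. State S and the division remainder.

lcm(LM(g_1), LM(g_3)) = x_1^{2}.
S = (lcm/LT(g_1))·g_1 − (lcm/LT(g_3))·g_3 = -\tfrac{5}{6}x_1x_2 - \tfrac{1}{6}x_1 - \tfrac{7}{3}x_2 + \tfrac{13}{3}.
Reduce S modulo (g_1, g_2, g_3, g_4) in that order:
  leading term x_1x_2: subtract (-\tfrac{5}{12}x_2)·g_3 from -\tfrac{5}{6}x_1x_2 - \tfrac{1}{6}x_1 - \tfrac{7}{3}x_2 + \tfrac{13}{3} → \tfrac{5}{12}x_2^{2} - \tfrac{1}{6}x_1 - \tfrac{53}{12}x_2 + \tfrac{13}{3}
  leading term x_2^{2}: subtract (-\tfrac{5}{7})·g_4 from \tfrac{5}{12}x_2^{2} - \tfrac{1}{6}x_1 - \tfrac{53}{12}x_2 + \tfrac{13}{3} → -\tfrac{1}{6}x_1 - \tfrac{23}{42}x_2 + \tfrac{37}{42}
  leading term x_1: subtract (-\tfrac{1}{12})·g_3 from -\tfrac{1}{6}x_1 - \tfrac{23}{42}x_2 + \tfrac{37}{42} → -\tfrac{13}{28}x_2 + \tfrac{13}{28}
  leading term x_2: no divisor's leading term divides it; move -\tfrac{13}{28}x_2 to the remainder.
  leading term 1: no divisor's leading term divides it; move \tfrac{13}{28} to the remainder.
The remainder -\tfrac{13}{28}x_2 + \tfrac{13}{28} is nonzero, so it would be added as the next basis element.

S(g_1, g_3) = -\tfrac{5}{6}x_1x_2 - \tfrac{1}{6}x_1 - \tfrac{7}{3}x_2 + \tfrac{13}{3}; remainder on division = -\tfrac{13}{28}x_2 + \tfrac{13}{28}.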